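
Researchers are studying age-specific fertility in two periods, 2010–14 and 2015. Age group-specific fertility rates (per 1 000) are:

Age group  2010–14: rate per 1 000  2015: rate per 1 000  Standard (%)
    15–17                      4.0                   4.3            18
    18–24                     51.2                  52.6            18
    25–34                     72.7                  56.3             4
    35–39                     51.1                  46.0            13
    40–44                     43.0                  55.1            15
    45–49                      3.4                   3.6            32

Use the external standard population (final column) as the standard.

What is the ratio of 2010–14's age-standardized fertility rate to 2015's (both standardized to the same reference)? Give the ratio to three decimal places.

Standard weights: 0.18, 0.18, 0.04, 0.13, 0.15, 0.32.
2010–14: 0.1800×4.0 + 0.1800×51.2 + 0.0400×72.7 + 0.1300×51.1 + 0.1500×43.0 + 0.3200×3.4 = 27.0250 per 1 000.
2015: 0.1800×4.3 + 0.1800×52.6 + 0.0400×56.3 + 0.1300×46.0 + 0.1500×55.1 + 0.3200×3.6 = 27.8910 per 1 000.
Ratio = 27.0250 ÷ 27.8910 = 0.96895.

0.969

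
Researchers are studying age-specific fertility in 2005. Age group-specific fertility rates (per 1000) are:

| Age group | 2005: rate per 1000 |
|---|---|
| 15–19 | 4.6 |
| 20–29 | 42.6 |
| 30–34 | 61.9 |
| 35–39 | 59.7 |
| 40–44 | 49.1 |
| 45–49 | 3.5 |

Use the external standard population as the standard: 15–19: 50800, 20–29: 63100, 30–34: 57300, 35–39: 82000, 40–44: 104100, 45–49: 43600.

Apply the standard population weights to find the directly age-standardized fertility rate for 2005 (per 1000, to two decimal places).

Standard total = 400900; weights = 0.1267, 0.1574, 0.1429, 0.2045, 0.2597, 0.1088.
Standardized rate: 0.1267×4.6 + 0.1574×42.6 + 0.1429×61.9 + 0.2045×59.7 + 0.2597×49.1 + 0.1088×3.5 = 41.4765 per 1000.

41.48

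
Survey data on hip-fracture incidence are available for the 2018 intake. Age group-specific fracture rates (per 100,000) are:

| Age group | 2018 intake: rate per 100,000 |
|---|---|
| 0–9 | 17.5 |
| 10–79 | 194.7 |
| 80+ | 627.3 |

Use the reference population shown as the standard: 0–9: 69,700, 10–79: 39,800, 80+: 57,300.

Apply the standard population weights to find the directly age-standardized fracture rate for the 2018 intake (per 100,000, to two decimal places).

269.26

Standard total = 166,800; weights = 0.4179, 0.2386, 0.3435.
Standardized rate: 0.4179×17.5 + 0.2386×194.7 + 0.3435×627.3 = 269.2632 per 100,000.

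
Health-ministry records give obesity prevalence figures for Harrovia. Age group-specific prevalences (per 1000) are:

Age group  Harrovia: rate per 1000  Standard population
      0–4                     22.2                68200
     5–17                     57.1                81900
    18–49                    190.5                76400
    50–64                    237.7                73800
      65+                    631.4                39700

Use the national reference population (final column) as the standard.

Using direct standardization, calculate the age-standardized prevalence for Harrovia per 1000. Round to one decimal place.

186.3

Standard total = 340000; weights = 0.2006, 0.2409, 0.2247, 0.2171, 0.1168.
Standardized rate: 0.2006×22.2 + 0.2409×57.1 + 0.2247×190.5 + 0.2171×237.7 + 0.1168×631.4 = 186.3340 per 1000.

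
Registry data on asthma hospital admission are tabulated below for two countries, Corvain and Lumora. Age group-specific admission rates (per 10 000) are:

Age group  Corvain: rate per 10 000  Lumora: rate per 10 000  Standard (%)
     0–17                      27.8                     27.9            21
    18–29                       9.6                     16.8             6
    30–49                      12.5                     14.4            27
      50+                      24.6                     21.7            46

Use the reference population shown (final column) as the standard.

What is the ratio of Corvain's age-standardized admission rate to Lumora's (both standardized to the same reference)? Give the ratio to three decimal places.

1.018

Standard weights: 0.21, 0.06, 0.27, 0.46.
Corvain: 0.2100×27.8 + 0.0600×9.6 + 0.2700×12.5 + 0.4600×24.6 = 21.1050 per 10 000.
Lumora: 0.2100×27.9 + 0.0600×16.8 + 0.2700×14.4 + 0.4600×21.7 = 20.7370 per 10 000.
Ratio = 21.1050 ÷ 20.7370 = 1.01775.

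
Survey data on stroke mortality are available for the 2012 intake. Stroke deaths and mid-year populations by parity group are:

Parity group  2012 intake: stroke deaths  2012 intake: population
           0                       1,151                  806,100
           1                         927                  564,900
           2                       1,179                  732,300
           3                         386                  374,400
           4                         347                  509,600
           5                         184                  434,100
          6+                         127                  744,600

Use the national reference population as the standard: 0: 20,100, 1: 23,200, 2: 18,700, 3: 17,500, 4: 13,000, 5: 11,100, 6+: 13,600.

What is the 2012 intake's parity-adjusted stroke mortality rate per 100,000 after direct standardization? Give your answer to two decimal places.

111.60

Parity-specific rates per 100,000 for the 2012 intake: 142.79, 164.10, 161.00, 103.10, 68.09, 42.39, 17.06.
Standard total = 117,200; weights = 0.1715, 0.1980, 0.1596, 0.1493, 0.1109, 0.0947, 0.1160.
Standardized rate: 0.1715×142.79 + 0.1980×164.10 + 0.1596×161.00 + 0.1493×103.10 + 0.1109×68.09 + 0.0947×42.39 + 0.1160×17.06 = 111.6015 per 100,000.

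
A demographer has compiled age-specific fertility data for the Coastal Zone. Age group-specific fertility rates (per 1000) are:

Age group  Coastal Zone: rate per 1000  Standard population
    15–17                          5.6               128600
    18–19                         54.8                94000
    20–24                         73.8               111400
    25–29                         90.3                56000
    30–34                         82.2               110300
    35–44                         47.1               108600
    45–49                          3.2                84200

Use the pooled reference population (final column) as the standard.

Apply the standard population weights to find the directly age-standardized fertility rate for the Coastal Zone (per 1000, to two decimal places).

Standard total = 693100; weights = 0.1855, 0.1356, 0.1607, 0.0808, 0.1591, 0.1567, 0.1215.
Standardized rate: 0.1855×5.6 + 0.1356×54.8 + 0.1607×73.8 + 0.0808×90.3 + 0.1591×82.2 + 0.1567×47.1 + 0.1215×3.2 = 48.4788 per 1000.

48.48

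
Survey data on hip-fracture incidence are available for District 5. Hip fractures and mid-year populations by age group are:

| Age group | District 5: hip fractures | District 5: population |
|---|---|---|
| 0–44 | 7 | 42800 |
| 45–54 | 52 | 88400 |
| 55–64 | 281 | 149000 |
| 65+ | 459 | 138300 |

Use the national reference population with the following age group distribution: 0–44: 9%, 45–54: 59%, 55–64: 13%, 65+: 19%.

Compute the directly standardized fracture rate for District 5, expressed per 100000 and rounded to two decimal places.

Age-specific rates per 100000 for District 5: 16.36, 58.82, 188.59, 331.89.
Standard weights: 0.09, 0.59, 0.13, 0.19.
Standardized rate: 0.0900×16.36 + 0.5900×58.82 + 0.1300×188.59 + 0.1900×331.89 = 123.7532 per 100000.

123.75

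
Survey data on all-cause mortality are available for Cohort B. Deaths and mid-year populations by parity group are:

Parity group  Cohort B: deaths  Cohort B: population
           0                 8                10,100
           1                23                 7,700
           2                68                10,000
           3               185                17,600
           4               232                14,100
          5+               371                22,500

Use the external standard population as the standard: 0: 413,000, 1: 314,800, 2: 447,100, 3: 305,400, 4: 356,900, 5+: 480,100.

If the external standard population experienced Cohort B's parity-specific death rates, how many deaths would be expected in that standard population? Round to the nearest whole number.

Parity-specific rates per 100,000 for Cohort B: 79.21, 298.70, 680.00, 1051.14, 1645.39, 1648.89.
Expected deaths = Σ (standard pop × parity-specific rate ÷ 100,000)
= 413,000×79.21/100,000 + 314,800×298.70/100,000 + 447,100×680.00/100,000 + 305,400×1051.14/100,000 + 356,900×1645.39/100,000 + 480,100×1648.89/100,000
= 327.13 + 940.31 + 3040.28 + 3210.17 + 5872.40 + 7916.32 = 21306.60.

21307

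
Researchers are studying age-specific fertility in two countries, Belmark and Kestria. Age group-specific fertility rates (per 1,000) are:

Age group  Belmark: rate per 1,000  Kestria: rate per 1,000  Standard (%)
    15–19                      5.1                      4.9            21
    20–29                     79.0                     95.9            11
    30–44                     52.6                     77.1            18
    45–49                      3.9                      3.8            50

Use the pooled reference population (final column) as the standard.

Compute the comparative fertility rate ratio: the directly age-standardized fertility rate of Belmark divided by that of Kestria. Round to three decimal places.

0.774

Standard weights: 0.21, 0.11, 0.18, 0.50.
Belmark: 0.2100×5.1 + 0.1100×79.0 + 0.1800×52.6 + 0.5000×3.9 = 21.1790 per 1,000.
Kestria: 0.2100×4.9 + 0.1100×95.9 + 0.1800×77.1 + 0.5000×3.8 = 27.3560 per 1,000.
Ratio = 21.1790 ÷ 27.3560 = 0.77420.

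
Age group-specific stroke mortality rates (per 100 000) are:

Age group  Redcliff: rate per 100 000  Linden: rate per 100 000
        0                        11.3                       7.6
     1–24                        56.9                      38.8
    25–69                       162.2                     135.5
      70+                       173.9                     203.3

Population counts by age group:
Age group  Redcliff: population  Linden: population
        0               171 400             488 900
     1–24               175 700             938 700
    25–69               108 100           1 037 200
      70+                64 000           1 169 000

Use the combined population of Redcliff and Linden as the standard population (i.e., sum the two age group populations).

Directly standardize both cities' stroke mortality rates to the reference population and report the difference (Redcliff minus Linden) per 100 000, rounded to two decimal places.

4.08

Combined standard total = 4 153 000; weights = 0.1590, 0.2683, 0.2758, 0.2969.
Redcliff: 0.1590×11.3 + 0.2683×56.9 + 0.2758×162.2 + 0.2969×173.9 = 113.4257 per 100 000.
Linden: 0.1590×7.6 + 0.2683×38.8 + 0.2758×135.5 + 0.2969×203.3 = 109.3460 per 100 000.
Difference = 113.4257 − 109.3460 = 4.0797.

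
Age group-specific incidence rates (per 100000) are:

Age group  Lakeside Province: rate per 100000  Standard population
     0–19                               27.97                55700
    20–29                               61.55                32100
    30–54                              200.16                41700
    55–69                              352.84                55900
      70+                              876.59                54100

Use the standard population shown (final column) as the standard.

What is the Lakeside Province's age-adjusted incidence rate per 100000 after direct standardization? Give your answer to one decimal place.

330.0

Standard total = 239500; weights = 0.2326, 0.1340, 0.1741, 0.2334, 0.2259.
Standardized rate: 0.2326×27.97 + 0.1340×61.55 + 0.1741×200.16 + 0.2334×352.84 + 0.2259×876.59 = 329.9692 per 100000.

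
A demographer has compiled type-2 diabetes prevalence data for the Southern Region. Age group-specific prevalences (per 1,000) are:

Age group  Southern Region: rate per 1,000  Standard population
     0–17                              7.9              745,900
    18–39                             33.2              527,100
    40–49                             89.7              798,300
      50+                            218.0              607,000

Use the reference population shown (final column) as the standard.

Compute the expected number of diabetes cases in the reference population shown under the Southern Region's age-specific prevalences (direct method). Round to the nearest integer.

Expected diabetes cases = Σ (standard pop × age-specific rate ÷ 1,000)
= 745,900×7.9/1,000 + 527,100×33.2/1,000 + 798,300×89.7/1,000 + 607,000×218.0/1,000
= 5892.61 + 17499.72 + 71607.51 + 132326.00 = 227325.84.

227326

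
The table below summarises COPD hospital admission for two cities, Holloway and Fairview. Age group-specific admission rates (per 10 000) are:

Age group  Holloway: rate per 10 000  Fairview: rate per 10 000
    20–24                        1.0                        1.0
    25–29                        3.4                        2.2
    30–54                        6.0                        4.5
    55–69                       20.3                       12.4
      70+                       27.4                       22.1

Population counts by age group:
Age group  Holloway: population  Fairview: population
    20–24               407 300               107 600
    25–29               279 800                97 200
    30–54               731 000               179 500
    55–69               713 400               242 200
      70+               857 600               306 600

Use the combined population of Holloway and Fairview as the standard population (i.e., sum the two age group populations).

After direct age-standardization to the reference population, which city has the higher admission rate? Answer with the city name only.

Holloway

Combined standard total = 3 922 200; weights = 0.1313, 0.0961, 0.2321, 0.2436, 0.2968.
Holloway: 0.1313×1.0 + 0.0961×3.4 + 0.2321×6.0 + 0.2436×20.3 + 0.2968×27.4 = 14.9297 per 10 000.
Fairview: 0.1313×1.0 + 0.0961×2.2 + 0.2321×4.5 + 0.2436×12.4 + 0.2968×22.1 = 10.9683 per 10 000.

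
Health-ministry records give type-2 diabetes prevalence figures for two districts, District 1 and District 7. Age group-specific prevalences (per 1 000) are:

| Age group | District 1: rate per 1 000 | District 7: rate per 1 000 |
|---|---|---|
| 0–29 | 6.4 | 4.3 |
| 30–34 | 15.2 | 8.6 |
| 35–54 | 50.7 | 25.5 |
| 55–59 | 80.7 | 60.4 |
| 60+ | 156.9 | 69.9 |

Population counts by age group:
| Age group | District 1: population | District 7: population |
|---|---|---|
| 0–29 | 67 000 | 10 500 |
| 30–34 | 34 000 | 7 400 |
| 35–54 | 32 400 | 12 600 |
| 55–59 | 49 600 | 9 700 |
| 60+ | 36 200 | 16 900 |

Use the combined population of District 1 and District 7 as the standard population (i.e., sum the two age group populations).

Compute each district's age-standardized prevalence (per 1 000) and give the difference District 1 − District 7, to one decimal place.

Combined standard total = 276 300; weights = 0.2805, 0.1498, 0.1629, 0.2146, 0.1922.
District 1: 0.2805×6.4 + 0.1498×15.2 + 0.1629×50.7 + 0.2146×80.7 + 0.1922×156.9 = 59.8034 per 1 000.
District 7: 0.2805×4.3 + 0.1498×8.6 + 0.1629×25.5 + 0.2146×60.4 + 0.1922×69.9 = 33.0445 per 1 000.
Difference = 59.8034 − 33.0445 = 26.7589.

26.8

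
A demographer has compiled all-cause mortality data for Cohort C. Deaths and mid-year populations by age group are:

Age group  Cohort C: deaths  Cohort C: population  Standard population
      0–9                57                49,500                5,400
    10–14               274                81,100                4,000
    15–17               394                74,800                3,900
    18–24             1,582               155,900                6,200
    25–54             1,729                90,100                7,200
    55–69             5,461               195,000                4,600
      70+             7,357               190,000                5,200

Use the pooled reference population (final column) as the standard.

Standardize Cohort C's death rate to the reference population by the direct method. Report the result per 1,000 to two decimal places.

15.66

Age-specific rates per 1,000 for Cohort C: 1.152, 3.379, 5.267, 10.148, 19.190, 28.005, 38.721.
Standard total = 36,500; weights = 0.1479, 0.1096, 0.1068, 0.1699, 0.1973, 0.1260, 0.1425.
Standardized rate: 0.1479×1.152 + 0.1096×3.379 + 0.1068×5.267 + 0.1699×10.148 + 0.1973×19.190 + 0.1260×28.005 + 0.1425×38.721 = 15.6583 per 1,000.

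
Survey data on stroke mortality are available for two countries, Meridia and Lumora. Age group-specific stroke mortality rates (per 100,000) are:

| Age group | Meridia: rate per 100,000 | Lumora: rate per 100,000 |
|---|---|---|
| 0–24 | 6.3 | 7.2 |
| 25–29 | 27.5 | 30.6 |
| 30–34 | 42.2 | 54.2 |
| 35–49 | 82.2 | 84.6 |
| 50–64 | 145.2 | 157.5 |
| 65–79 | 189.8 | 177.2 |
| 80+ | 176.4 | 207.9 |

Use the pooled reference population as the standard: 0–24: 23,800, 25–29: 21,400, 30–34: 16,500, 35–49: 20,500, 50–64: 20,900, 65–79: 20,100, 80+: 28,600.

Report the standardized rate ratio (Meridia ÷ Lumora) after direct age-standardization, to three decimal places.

Standard total = 151,800; weights = 0.1568, 0.1410, 0.1087, 0.1350, 0.1377, 0.1324, 0.1884.
Meridia: 0.1568×6.3 + 0.1410×27.5 + 0.1087×42.2 + 0.1350×82.2 + 0.1377×145.2 + 0.1324×189.8 + 0.1884×176.4 = 98.9100 per 100,000.
Lumora: 0.1568×7.2 + 0.1410×30.6 + 0.1087×54.2 + 0.1350×84.6 + 0.1377×157.5 + 0.1324×177.2 + 0.1884×207.9 = 107.0765 per 100,000.
Ratio = 98.9100 ÷ 107.0765 = 0.92373.

0.924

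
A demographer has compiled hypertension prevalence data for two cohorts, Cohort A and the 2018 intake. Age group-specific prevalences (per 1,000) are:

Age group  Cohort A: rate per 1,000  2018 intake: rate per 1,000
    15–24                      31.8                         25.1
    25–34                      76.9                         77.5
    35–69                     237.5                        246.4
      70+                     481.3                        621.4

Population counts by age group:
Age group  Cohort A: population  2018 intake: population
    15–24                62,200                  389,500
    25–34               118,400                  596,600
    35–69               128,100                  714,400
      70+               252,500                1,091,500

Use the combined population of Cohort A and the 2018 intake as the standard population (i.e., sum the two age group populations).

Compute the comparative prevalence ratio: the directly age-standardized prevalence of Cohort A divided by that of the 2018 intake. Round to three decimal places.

Combined standard total = 3,353,200; weights = 0.1347, 0.2132, 0.2513, 0.4008.
Cohort A: 0.1347×31.8 + 0.2132×76.9 + 0.2513×237.5 + 0.4008×481.3 = 273.2639 per 1,000.
The 2018 intake: 0.1347×25.1 + 0.2132×77.5 + 0.2513×246.4 + 0.4008×621.4 = 330.8791 per 1,000.
Ratio = 273.2639 ÷ 330.8791 = 0.82587.

0.826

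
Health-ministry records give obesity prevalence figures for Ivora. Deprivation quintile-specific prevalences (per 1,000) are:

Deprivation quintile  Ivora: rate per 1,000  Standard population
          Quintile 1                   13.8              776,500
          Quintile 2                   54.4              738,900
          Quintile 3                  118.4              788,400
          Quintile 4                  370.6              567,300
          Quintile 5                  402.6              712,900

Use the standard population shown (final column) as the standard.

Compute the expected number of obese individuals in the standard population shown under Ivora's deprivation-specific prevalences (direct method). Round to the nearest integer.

641513

Expected obese individuals = Σ (standard pop × deprivation-specific rate ÷ 1,000)
= 776,500×13.8/1,000 + 738,900×54.4/1,000 + 788,400×118.4/1,000 + 567,300×370.6/1,000 + 712,900×402.6/1,000
= 10715.70 + 40196.16 + 93346.56 + 210241.38 + 287013.54 = 641513.34.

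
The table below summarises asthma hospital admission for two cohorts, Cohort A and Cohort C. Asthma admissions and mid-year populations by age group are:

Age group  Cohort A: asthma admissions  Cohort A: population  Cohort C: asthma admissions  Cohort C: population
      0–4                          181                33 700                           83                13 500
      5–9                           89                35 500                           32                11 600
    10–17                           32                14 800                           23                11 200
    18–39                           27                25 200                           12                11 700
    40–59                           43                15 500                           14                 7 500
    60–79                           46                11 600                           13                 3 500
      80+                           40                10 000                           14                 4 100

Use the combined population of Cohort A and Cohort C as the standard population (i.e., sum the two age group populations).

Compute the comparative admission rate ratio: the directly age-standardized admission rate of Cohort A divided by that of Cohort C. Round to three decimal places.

0.983

Age-specific rates per 10 000 for Cohort A: 53.71, 25.07, 21.62, 10.71, 27.74, 39.66, 40.00.
For Cohort C: 61.48, 27.59, 20.54, 10.26, 18.67, 37.14, 34.15.
Combined standard total = 209 400; weights = 0.2254, 0.2249, 0.1242, 0.1762, 0.1098, 0.0721, 0.0673.
Cohort A: 0.2254×53.71 + 0.2249×25.07 + 0.1242×21.62 + 0.1762×10.71 + 0.1098×27.74 + 0.0721×39.66 + 0.0673×40.00 = 30.9182 per 10 000.
Cohort C: 0.2254×61.48 + 0.2249×27.59 + 0.1242×20.54 + 0.1762×10.26 + 0.1098×18.67 + 0.0721×37.14 + 0.0673×34.15 = 31.4483 per 10 000.
Ratio = 30.9182 ÷ 31.4483 = 0.98314.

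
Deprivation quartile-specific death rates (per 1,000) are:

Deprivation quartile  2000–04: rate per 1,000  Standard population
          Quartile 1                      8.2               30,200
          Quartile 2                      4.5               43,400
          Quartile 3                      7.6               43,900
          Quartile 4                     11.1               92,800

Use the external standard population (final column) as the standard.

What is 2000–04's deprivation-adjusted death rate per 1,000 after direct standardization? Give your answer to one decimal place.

8.6

Standard total = 210,300; weights = 0.1436, 0.2064, 0.2087, 0.4413.
Standardized rate: 0.1436×8.2 + 0.2064×4.5 + 0.2087×7.6 + 0.4413×11.1 = 8.5909 per 1,000.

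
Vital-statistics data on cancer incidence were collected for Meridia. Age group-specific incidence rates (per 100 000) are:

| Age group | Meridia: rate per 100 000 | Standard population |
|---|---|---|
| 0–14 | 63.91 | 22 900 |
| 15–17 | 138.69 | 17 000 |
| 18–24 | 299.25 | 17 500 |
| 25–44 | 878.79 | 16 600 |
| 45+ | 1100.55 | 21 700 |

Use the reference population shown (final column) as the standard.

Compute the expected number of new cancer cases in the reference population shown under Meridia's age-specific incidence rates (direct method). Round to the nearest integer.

Expected new cancer cases = Σ (standard pop × age-specific rate ÷ 100 000)
= 22 900×63.91/100 000 + 17 000×138.69/100 000 + 17 500×299.25/100 000 + 16 600×878.79/100 000 + 21 700×1100.55/100 000
= 14.64 + 23.58 + 52.37 + 145.88 + 238.82 = 475.28.

475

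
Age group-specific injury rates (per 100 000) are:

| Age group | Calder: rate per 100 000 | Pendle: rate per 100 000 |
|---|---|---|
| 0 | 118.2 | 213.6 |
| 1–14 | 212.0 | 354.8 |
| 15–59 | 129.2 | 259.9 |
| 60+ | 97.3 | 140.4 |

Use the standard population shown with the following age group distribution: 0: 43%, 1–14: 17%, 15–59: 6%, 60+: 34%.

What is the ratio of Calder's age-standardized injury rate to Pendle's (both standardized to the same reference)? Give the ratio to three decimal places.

0.593

Standard weights: 0.43, 0.17, 0.06, 0.34.
Calder: 0.4300×118.2 + 0.1700×212.0 + 0.0600×129.2 + 0.3400×97.3 = 127.7000 per 100 000.
Pendle: 0.4300×213.6 + 0.1700×354.8 + 0.0600×259.9 + 0.3400×140.4 = 215.4940 per 100 000.
Ratio = 127.7000 ÷ 215.4940 = 0.59259.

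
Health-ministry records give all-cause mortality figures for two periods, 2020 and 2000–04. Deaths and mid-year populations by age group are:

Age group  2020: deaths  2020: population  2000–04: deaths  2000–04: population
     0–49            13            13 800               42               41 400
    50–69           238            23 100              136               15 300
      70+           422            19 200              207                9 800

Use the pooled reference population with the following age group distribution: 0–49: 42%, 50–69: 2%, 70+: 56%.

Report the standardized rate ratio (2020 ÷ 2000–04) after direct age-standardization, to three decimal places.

1.038

Age-specific rates per 1 000 for 2020: 0.942, 10.303, 21.979.
For 2000–04: 1.014, 8.889, 21.122.
Standard weights: 0.42, 0.02, 0.56.
2020: 0.4200×0.942 + 0.0200×10.303 + 0.5600×21.979 = 12.9100 per 1 000.
2000–04: 0.4200×1.014 + 0.0200×8.889 + 0.5600×21.122 = 12.4324 per 1 000.
Ratio = 12.9100 ÷ 12.4324 = 1.03842.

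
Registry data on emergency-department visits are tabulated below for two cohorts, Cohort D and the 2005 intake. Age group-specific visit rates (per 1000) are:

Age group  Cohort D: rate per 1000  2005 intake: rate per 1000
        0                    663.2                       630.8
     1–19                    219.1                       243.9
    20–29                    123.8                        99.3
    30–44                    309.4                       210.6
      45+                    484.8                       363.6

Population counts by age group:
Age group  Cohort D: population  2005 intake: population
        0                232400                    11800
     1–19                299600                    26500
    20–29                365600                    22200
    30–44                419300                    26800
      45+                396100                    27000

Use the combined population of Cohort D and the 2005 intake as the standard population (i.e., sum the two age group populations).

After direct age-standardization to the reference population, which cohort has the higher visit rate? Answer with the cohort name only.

Combined standard total = 1827300; weights = 0.1336, 0.1785, 0.2122, 0.2441, 0.2315.
Cohort D: 0.1336×663.2 + 0.1785×219.1 + 0.2122×123.8 + 0.2441×309.4 + 0.2315×484.8 = 341.7905 per 1000.
The 2005 intake: 0.1336×630.8 + 0.1785×243.9 + 0.2122×99.3 + 0.2441×210.6 + 0.2315×363.6 = 284.5036 per 1000.

Cohort D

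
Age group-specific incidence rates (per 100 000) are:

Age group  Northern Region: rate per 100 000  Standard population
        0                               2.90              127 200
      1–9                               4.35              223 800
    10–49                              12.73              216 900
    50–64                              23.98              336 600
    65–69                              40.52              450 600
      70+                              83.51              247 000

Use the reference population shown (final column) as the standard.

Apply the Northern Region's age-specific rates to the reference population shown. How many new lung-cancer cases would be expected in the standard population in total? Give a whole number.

511

Expected new lung-cancer cases = Σ (standard pop × age-specific rate ÷ 100 000)
= 127 200×2.90/100 000 + 223 800×4.35/100 000 + 216 900×12.73/100 000 + 336 600×23.98/100 000 + 450 600×40.52/100 000 + 247 000×83.51/100 000
= 3.69 + 9.74 + 27.61 + 80.72 + 182.58 + 206.27 = 510.60.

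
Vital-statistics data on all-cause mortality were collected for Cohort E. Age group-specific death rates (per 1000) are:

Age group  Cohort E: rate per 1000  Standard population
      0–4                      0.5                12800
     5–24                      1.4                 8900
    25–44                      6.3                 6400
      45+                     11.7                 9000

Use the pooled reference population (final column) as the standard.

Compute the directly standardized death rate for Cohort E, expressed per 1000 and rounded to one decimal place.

4.4

Standard total = 37100; weights = 0.3450, 0.2399, 0.1725, 0.2426.
Standardized rate: 0.3450×0.5 + 0.2399×1.4 + 0.1725×6.3 + 0.2426×11.7 = 4.4334 per 1000.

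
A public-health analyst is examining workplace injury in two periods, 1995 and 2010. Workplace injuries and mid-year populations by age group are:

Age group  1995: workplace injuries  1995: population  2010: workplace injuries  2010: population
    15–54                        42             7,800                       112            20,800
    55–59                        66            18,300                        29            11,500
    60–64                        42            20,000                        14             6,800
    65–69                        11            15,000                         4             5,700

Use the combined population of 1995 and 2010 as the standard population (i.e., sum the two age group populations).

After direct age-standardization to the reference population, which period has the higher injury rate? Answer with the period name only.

1995

Age-specific rates per 10,000 for 1995: 53.85, 36.07, 21.00, 7.33.
For 2010: 53.85, 25.22, 20.59, 7.02.
Combined standard total = 105,900; weights = 0.2701, 0.2814, 0.2531, 0.1955.
1995: 0.2701×53.85 + 0.2814×36.07 + 0.2531×21.00 + 0.1955×7.33 = 31.4387 per 10,000.
2010: 0.2701×53.85 + 0.2814×25.22 + 0.2531×20.59 + 0.1955×7.02 = 28.2201 per 10,000.
The crude rates (26.35 vs 35.49) would put 2010 higher, but that reflects its age composition; once standardized to a common age structure, 1995 has the higher underlying rate.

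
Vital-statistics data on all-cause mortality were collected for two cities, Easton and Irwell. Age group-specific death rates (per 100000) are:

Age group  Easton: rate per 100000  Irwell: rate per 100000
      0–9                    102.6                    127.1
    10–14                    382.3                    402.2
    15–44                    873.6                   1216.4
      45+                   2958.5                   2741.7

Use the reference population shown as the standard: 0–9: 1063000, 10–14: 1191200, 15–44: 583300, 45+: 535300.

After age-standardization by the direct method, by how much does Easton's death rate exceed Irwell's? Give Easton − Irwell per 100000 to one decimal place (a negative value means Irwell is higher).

-39.6

Standard total = 3372800; weights = 0.3152, 0.3532, 0.1729, 0.1587.
Easton: 0.3152×102.6 + 0.3532×382.3 + 0.1729×873.6 + 0.1587×2958.5 = 787.9849 per 100000.
Irwell: 0.3152×127.1 + 0.3532×402.2 + 0.1729×1216.4 + 0.1587×2741.7 = 827.6109 per 100000.
Difference = 787.9849 − 827.6109 = -39.6260.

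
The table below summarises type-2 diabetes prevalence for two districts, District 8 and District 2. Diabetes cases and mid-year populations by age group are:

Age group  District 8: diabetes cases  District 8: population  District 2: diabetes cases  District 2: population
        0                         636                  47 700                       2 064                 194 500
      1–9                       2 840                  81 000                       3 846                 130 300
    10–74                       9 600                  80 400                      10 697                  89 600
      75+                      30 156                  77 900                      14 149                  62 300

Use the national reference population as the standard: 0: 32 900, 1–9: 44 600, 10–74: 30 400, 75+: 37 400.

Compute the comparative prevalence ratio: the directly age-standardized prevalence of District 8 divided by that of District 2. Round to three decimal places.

Age-specific rates per 1 000 for District 8: 13.333, 35.062, 119.403, 387.112.
For District 2: 10.612, 29.517, 119.386, 227.111.
Standard total = 145 300; weights = 0.2264, 0.3070, 0.2092, 0.2574.
District 8: 0.2264×13.333 + 0.3070×35.062 + 0.2092×119.403 + 0.2574×387.112 = 138.4050 per 1 000.
District 2: 0.2264×10.612 + 0.3070×29.517 + 0.2092×119.386 + 0.2574×227.111 = 94.8991 per 1 000.
Ratio = 138.4050 ÷ 94.8991 = 1.45844.

1.458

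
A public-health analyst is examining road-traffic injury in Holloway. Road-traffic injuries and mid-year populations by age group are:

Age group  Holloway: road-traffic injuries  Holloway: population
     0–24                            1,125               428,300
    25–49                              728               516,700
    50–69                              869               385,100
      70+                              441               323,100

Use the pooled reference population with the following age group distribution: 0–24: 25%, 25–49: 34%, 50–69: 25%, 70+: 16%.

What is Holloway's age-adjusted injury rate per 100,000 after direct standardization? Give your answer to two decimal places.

Age-specific rates per 100,000 for Holloway: 262.67, 140.89, 225.66, 136.49.
Standard weights: 0.25, 0.34, 0.25, 0.16.
Standardized rate: 0.2500×262.67 + 0.3400×140.89 + 0.2500×225.66 + 0.1600×136.49 = 191.8230 per 100,000.

191.82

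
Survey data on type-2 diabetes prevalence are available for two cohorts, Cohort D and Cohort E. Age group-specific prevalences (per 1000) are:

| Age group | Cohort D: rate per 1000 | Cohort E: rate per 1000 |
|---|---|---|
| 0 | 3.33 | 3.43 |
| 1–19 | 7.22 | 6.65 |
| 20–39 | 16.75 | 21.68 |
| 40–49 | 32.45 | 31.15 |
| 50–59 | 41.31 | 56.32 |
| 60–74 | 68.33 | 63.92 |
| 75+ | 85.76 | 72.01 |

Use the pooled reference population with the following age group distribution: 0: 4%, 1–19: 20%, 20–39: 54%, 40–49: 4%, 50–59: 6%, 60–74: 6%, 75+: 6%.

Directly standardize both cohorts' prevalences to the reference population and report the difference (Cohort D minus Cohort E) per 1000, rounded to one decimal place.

Standard weights: 0.04, 0.20, 0.54, 0.04, 0.06, 0.06, 0.06.
Cohort D: 0.0400×3.33 + 0.2000×7.22 + 0.5400×16.75 + 0.0400×32.45 + 0.0600×41.31 + 0.0600×68.33 + 0.0600×85.76 = 23.6442 per 1000.
Cohort E: 0.0400×3.43 + 0.2000×6.65 + 0.5400×21.68 + 0.0400×31.15 + 0.0600×56.32 + 0.0600×63.92 + 0.0600×72.01 = 25.9554 per 1000.
Difference = 23.6442 − 25.9554 = -2.3112.

-2.3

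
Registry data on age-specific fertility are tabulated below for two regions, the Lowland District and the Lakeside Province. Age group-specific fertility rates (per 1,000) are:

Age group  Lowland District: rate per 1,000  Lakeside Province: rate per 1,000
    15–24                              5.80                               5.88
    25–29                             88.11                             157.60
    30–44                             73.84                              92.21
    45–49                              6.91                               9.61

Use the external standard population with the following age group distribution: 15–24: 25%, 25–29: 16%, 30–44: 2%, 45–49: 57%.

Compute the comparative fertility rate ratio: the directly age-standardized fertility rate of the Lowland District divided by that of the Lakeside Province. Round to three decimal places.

Standard weights: 0.25, 0.16, 0.02, 0.57.
The Lowland District: 0.2500×5.80 + 0.1600×88.11 + 0.0200×73.84 + 0.5700×6.91 = 20.9631 per 1,000.
The Lakeside Province: 0.2500×5.88 + 0.1600×157.60 + 0.0200×92.21 + 0.5700×9.61 = 34.0079 per 1,000.
Ratio = 20.9631 ÷ 34.0079 = 0.61642.

0.616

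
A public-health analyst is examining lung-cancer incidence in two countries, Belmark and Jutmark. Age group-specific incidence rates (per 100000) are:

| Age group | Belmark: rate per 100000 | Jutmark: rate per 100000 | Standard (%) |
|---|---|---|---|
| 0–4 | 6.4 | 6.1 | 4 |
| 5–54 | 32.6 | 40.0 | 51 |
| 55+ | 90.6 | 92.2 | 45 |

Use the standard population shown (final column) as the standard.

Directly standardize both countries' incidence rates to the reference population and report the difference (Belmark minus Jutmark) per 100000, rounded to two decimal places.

Standard weights: 0.04, 0.51, 0.45.
Belmark: 0.0400×6.4 + 0.5100×32.6 + 0.4500×90.6 = 57.6520 per 100000.
Jutmark: 0.0400×6.1 + 0.5100×40.0 + 0.4500×92.2 = 62.1340 per 100000.
Difference = 57.6520 − 62.1340 = -4.4820.

-4.48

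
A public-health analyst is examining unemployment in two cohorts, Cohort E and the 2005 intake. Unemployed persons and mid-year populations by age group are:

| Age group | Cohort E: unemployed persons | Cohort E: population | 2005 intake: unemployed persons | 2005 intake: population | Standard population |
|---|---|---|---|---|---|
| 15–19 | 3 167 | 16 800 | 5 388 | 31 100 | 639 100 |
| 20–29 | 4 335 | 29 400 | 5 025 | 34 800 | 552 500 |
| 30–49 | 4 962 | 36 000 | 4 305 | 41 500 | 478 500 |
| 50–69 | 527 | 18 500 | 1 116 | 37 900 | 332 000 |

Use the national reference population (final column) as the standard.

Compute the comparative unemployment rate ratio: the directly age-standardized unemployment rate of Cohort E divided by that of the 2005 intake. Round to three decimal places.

Age-specific rates per 1 000 for Cohort E: 188.512, 147.449, 137.833, 28.486.
For the 2005 intake: 173.248, 144.397, 103.735, 29.446.
Standard total = 2 002 100; weights = 0.3192, 0.2760, 0.2390, 0.1658.
Cohort E: 0.3192×188.512 + 0.2760×147.449 + 0.2390×137.833 + 0.1658×28.486 = 138.5317 per 1 000.
The 2005 intake: 0.3192×173.248 + 0.2760×144.397 + 0.2390×103.735 + 0.1658×29.446 = 124.8264 per 1 000.
Ratio = 138.5317 ÷ 124.8264 = 1.10980.

1.110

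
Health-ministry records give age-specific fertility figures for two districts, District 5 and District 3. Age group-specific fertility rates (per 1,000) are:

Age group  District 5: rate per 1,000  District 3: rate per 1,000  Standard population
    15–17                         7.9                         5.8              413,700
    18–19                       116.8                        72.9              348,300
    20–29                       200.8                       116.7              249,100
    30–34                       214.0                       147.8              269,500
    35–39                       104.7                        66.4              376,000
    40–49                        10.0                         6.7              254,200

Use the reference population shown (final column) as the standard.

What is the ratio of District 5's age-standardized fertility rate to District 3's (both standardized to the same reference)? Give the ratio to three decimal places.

Standard total = 1,910,800; weights = 0.2165, 0.1823, 0.1304, 0.1410, 0.1968, 0.1330.
District 5: 0.2165×7.9 + 0.1823×116.8 + 0.1304×200.8 + 0.1410×214.0 + 0.1968×104.7 + 0.1330×10.0 = 101.2933 per 1,000.
District 3: 0.2165×5.8 + 0.1823×72.9 + 0.1304×116.7 + 0.1410×147.8 + 0.1968×66.4 + 0.1330×6.7 = 64.5605 per 1,000.
Ratio = 101.2933 ÷ 64.5605 = 1.56897.

1.569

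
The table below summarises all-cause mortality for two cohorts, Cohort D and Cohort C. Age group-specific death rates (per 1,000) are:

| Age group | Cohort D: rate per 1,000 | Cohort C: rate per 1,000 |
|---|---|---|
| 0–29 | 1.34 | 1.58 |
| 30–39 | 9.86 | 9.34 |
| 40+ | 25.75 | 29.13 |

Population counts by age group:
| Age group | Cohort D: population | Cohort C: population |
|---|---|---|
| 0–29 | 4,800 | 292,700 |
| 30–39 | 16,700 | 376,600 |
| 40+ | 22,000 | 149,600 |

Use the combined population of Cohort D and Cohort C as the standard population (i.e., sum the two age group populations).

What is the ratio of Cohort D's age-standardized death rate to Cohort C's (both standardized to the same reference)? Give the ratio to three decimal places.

0.951

Combined standard total = 862,400; weights = 0.3450, 0.4561, 0.1990.
Cohort D: 0.3450×1.34 + 0.4561×9.86 + 0.1990×25.75 = 10.0827 per 1,000.
Cohort C: 0.3450×1.58 + 0.4561×9.34 + 0.1990×29.13 = 10.6009 per 1,000.
Ratio = 10.0827 ÷ 10.6009 = 0.95112.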